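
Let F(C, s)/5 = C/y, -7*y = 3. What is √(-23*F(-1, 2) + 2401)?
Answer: √19194/3 ≈ 46.181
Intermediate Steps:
y = -3/7 (y = -⅐*3 = -3/7 ≈ -0.42857)
F(C, s) = -35*C/3 (F(C, s) = 5*(C/(-3/7)) = 5*(C*(-7/3)) = 5*(-7*C/3) = -35*C/3)
√(-23*F(-1, 2) + 2401) = √(-(-805)*(-1)/3 + 2401) = √(-23*35/3 + 2401) = √(-805/3 + 2401) = √(6398/3) = √19194/3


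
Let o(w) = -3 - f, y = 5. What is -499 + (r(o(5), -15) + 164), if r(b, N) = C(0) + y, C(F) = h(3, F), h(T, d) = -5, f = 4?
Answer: -335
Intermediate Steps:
o(w) = -7 (o(w) = -3 - 1*4 = -3 - 4 = -7)
C(F) = -5
r(b, N) = 0 (r(b, N) = -5 + 5 = 0)
-499 + (r(o(5), -15) + 164) = -499 + (0 + 164) = -499 + 164 = -335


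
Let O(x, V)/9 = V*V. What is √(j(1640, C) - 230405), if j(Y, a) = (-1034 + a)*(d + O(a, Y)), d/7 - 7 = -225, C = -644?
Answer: I*√40616008977 ≈ 2.0153e+5*I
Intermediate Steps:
O(x, V) = 9*V² (O(x, V) = 9*(V*V) = 9*V²)
d = -1526 (d = 49 + 7*(-225) = 49 - 1575 = -1526)
j(Y, a) = (-1526 + 9*Y²)*(-1034 + a) (j(Y, a) = (-1034 + a)*(-1526 + 9*Y²) = (-1526 + 9*Y²)*(-1034 + a))
√(j(1640, C) - 230405) = √((1577884 - 9306*1640² - 1526*(-644) + 9*(-644)*1640²) - 230405) = √((1577884 - 9306*2689600 + 982744 + 9*(-644)*2689600) - 230405) = √((1577884 - 25029417600 + 982744 - 15588921600) - 230405) = √(-40615778572 - 230405) = √(-40616008977) = I*√40616008977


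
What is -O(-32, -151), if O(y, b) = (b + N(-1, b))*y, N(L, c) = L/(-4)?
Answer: -4824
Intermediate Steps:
N(L, c) = -L/4 (N(L, c) = L*(-¼) = -L/4)
O(y, b) = y*(¼ + b) (O(y, b) = (b - ¼*(-1))*y = (b + ¼)*y = (¼ + b)*y = y*(¼ + b))
-O(-32, -151) = -(-32)*(¼ - 151) = -(-32)*(-603)/4 = -1*4824 = -4824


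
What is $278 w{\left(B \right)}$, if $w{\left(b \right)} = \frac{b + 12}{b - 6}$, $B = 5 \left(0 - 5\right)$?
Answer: $\frac{3614}{31} \approx 116.58$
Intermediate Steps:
$B = -25$ ($B = 5 \left(-5\right) = -25$)
$w{\left(b \right)} = \frac{12 + b}{-6 + b}$
$278 w{\left(B \right)} = 278 \frac{12 - 25}{-6 - 25} = 278 \frac{1}{-31} \left(-13\right) = 278 \left(\left(- \frac{1}{31}\right) \left(-13\right)\right) = 278 \cdot \frac{13}{31} = \frac{3614}{31}$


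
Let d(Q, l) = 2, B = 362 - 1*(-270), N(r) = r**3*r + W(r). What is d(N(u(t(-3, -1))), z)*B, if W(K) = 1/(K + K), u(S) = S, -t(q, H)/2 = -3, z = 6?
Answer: 1264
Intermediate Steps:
t(q, H) = 6 (t(q, H) = -2*(-3) = 6)
W(K) = 1/(2*K)
N(r) = r**4 + 1/(2*r) (N(r) = r**3*r + 1/(2*r) = r**4 + 1/(2*r))
B = 632 (B = 362 + 270 = 632)
d(N(u(t(-3, -1))), z)*B = 2*632 = 1264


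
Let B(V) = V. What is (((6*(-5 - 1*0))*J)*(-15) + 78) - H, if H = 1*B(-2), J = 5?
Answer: 2330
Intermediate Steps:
H = -2 (H = 1*(-2) = -2)
(((6*(-5 - 1*0))*J)*(-15) + 78) - H = (((6*(-5 - 1*0))*5)*(-15) + 78) - 1*(-2) = (((6*(-5 + 0))*5)*(-15) + 78) + 2 = (((6*(-5))*5)*(-15) + 78) + 2 = (-30*5*(-15) + 78) + 2 = (-150*(-15) + 78) + 2 = (2250 + 78) + 2 = 2328 + 2 = 2330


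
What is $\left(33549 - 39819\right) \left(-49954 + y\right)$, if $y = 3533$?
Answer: $291059670$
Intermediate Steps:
$\left(33549 - 39819\right) \left(-49954 + y\right) = \left(33549 - 39819\right) \left(-49954 + 3533\right) = \left(-6270\right) \left(-46421\right) = 291059670$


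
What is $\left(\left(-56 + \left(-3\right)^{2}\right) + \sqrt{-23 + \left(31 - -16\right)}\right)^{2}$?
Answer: $2233 - 188 \sqrt{6} \approx 1772.5$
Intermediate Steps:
$\left(\left(-56 + \left(-3\right)^{2}\right) + \sqrt{-23 + \left(31 - -16\right)}\right)^{2} = \left(\left(-56 + 9\right) + \sqrt{-23 + \left(31 + 16\right)}\right)^{2} = \left(-47 + \sqrt{-23 + 47}\right)^{2} = \left(-47 + \sqrt{24}\right)^{2} = \left(-47 + 2 \sqrt{6}\right)^{2}$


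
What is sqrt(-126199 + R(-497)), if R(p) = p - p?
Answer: I*sqrt(126199) ≈ 355.25*I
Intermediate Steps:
R(p) = 0
sqrt(-126199 + R(-497)) = sqrt(-126199 + 0) = sqrt(-126199) = I*sqrt(126199)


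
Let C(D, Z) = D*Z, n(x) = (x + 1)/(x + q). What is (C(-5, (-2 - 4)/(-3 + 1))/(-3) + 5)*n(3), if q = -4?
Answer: -40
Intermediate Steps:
n(x) = (1 + x)/(-4 + x) (n(x) = (x + 1)/(x - 4) = (1 + x)/(-4 + x))
(C(-5, (-2 - 4)/(-3 + 1))/(-3) + 5)*n(3) = (-5*(-2 - 4)/(-3 + 1)/(-3) + 5)*((1 + 3)/(-4 + 3)) = (-(-30)/(-2)*(-1/3) + 5)*(4/(-1)) = (-(-30)*(-1)/2*(-1/3) + 5)*(-1*4) = (-5*3*(-1/3) + 5)*(-4) = (-15*(-1/3) + 5)*(-4) = (5 + 5)*(-4) = 10*(-4) = -40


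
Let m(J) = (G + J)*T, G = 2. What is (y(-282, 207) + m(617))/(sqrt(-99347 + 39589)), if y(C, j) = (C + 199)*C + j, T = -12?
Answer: -16185*I*sqrt(59758)/59758 ≈ -66.209*I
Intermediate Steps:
m(J) = -24 - 12*J (m(J) = (2 + J)*(-12) = -24 - 12*J)
y(C, j) = j + C*(199 + C) (y(C, j) = (199 + C)*C + j = C*(199 + C) + j = j + C*(199 + C))
(y(-282, 207) + m(617))/(sqrt(-99347 + 39589)) = ((207 + (-282)**2 + 199*(-282)) + (-24 - 12*617))/(sqrt(-99347 + 39589)) = ((207 + 79524 - 56118) + (-24 - 7404))/(sqrt(-59758)) = (23613 - 7428)/((I*sqrt(59758))) = 16185*(-I*sqrt(59758)/59758) = -16185*I*sqrt(59758)/59758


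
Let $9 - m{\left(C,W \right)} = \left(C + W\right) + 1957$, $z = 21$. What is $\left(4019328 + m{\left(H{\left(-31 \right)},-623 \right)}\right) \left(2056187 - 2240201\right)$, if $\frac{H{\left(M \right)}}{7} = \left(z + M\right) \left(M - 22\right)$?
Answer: $-738686112102$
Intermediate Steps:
$H{\left(M \right)} = 7 \left(-22 + M\right) \left(21 + M\right)$ ($H{\left(M \right)} = 7 \left(21 + M\right) \left(M - 22\right) = 7 \left(21 + M\right) \left(-22 + M\right) = 7 \left(-22 + M\right) \left(21 + M\right)$)
$m{\left(C,W \right)} = -1948 - C - W$ ($m{\left(C,W \right)} = 9 - \left(\left(C + W\right) + 1957\right) = 9 - \left(1957 + C + W\right) = -1948 - C - W$)
$\left(4019328 + m{\left(H{\left(-31 \right)},-623 \right)}\right) \left(2056187 - 2240201\right) = \left(4019328 - \left(-1909 + 217 + 6727\right)\right) \left(2056187 - 2240201\right) = \left(4019328 - \left(-1692 + 6727\right)\right) \left(-184014\right) = \left(4019328 - 5035\right) \left(-184014\right) = 4014293 \left(-184014\right) = -738686112102$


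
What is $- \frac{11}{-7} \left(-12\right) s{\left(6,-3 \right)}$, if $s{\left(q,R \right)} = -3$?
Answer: $\frac{396}{7} \approx 56.571$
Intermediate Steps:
$- \frac{11}{-7} \left(-12\right) s{\left(6,-3 \right)} = - \frac{11}{-7} \left(-12\right) \left(-3\right) = \left(-11\right) \left(- \frac{1}{7}\right) \left(-12\right) \left(-3\right) = \frac{11}{7} \left(-12\right) \left(-3\right) = \left(- \frac{132}{7}\right) \left(-3\right) = \frac{396}{7}$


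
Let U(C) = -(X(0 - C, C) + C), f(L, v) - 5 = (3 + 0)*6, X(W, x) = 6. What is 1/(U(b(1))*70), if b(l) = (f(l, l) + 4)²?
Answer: -1/51450 ≈ -1.9436e-5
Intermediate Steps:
f(L, v) = 23 (f(L, v) = 5 + (3 + 0)*6 = 5 + 3*6 = 5 + 18 = 23)
b(l) = 729 (b(l) = (23 + 4)² = 27² = 729)
U(C) = -6 - C (U(C) = -(6 + C) = -6 - C)
1/(U(b(1))*70) = 1/((-6 - 1*729)*70) = 1/((-6 - 729)*70) = 1/(-735*70) = 1/(-51450) = -1/51450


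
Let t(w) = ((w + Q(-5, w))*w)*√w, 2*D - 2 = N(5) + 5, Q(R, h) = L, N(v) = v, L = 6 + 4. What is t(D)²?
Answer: 55296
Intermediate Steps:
L = 10
Q(R, h) = 10
D = 6 (D = 1 + (5 + 5)/2 = 1 + (½)*10 = 1 + 5 = 6)
t(w) = w^(3/2)*(10 + w) (t(w) = ((w + 10)*w)*√w = ((10 + w)*w)*√w = (w*(10 + w))*√w = w^(3/2)*(10 + w))
t(D)² = (6^(3/2)*(10 + 6))² = ((6*√6)*16)² = (96*√6)² = 55296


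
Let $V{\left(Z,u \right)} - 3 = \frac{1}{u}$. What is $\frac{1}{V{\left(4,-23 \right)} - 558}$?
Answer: $- \frac{23}{12766} \approx -0.0018017$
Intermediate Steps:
$V{\left(Z,u \right)} = 3 + \frac{1}{u}$
$\frac{1}{V{\left(4,-23 \right)} - 558} = \frac{1}{\left(3 + \frac{1}{-23}\right) - 558} = \frac{1}{\left(3 - \frac{1}{23}\right) - 558} = \frac{1}{\frac{68}{23} - 558} = \frac{1}{- \frac{12766}{23}} = - \frac{23}{12766}$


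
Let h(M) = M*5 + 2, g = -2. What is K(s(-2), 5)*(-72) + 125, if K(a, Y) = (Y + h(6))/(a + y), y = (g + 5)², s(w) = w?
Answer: -1789/7 ≈ -255.57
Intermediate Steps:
h(M) = 2 + 5*M (h(M) = 5*M + 2 = 2 + 5*M)
y = 9 (y = (-2 + 5)² = 3² = 9)
K(a, Y) = (32 + Y)/(9 + a) (K(a, Y) = (Y + (2 + 5*6))/(a + 9) = (Y + (2 + 30))/(9 + a) = (Y + 32)/(9 + a) = (32 + Y)/(9 + a))
K(s(-2), 5)*(-72) + 125 = ((32 + 5)/(9 - 2))*(-72) + 125 = (37/7)*(-72) + 125 = -2664/7 + 125 = -1789/7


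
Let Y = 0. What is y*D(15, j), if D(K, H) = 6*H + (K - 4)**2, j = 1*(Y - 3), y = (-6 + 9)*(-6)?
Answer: -1854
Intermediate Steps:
y = -18 (y = 3*(-6) = -18)
j = -3 (j = 1*(0 - 3) = 1*(-3) = -3)
D(K, H) = (-4 + K)**2 + 6*H (D(K, H) = 6*H + (-4 + K)**2 = (-4 + K)**2 + 6*H)
y*D(15, j) = -18*((-4 + 15)**2 + 6*(-3)) = -18*(11**2 - 18) = -18*(121 - 18) = -18*103 = -1854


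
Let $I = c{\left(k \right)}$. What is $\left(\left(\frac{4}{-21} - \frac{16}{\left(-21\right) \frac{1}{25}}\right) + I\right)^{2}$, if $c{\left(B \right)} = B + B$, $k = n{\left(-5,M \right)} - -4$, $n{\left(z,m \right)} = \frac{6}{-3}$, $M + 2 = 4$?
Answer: $\frac{25600}{49} \approx 522.45$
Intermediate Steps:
$M = 2$ ($M = -2 + 4 = 2$)
$n{\left(z,m \right)} = -2$ ($n{\left(z,m \right)} = 6 \left(- \frac{1}{3}\right) = -2$)
$k = 2$ ($k = -2 - -4 = -2 + 4 = 2$)
$c{\left(B \right)} = 2 B$
$I = 4$ ($I = 2 \cdot 2 = 4$)
$\left(\left(\frac{4}{-21} - \frac{16}{\left(-21\right) \frac{1}{25}}\right) + I\right)^{2} = \left(\left(\frac{4}{-21} - \frac{16}{\left(-21\right) \frac{1}{25}}\right) + 4\right)^{2} = \left(\left(4 \left(- \frac{1}{21}\right) - \frac{16}{\left(-21\right) \frac{1}{25}}\right) + 4\right)^{2} = \left(\left(- \frac{4}{21} - \frac{16}{- \frac{21}{25}}\right) + 4\right)^{2} = \left(\left(- \frac{4}{21} - - \frac{400}{21}\right) + 4\right)^{2} = \left(\left(- \frac{4}{21} + \frac{400}{21}\right) + 4\right)^{2} = \left(\frac{132}{7} + 4\right)^{2} = \left(\frac{160}{7}\right)^{2} = \frac{25600}{49}$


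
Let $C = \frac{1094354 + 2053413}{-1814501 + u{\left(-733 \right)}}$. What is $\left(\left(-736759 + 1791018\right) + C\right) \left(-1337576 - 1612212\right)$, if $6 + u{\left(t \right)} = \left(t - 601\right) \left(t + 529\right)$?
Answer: $- \frac{4796518589213511736}{1542371} \approx -3.1098 \cdot 10^{12}$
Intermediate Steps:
$u{\left(t \right)} = -6 + \left(-601 + t\right) \left(529 + t\right)$ ($u{\left(t \right)} = -6 + \left(t - 601\right) \left(t + 529\right) = -6 + \left(-601 + t\right) \left(529 + t\right)$)
$C = - \frac{3147767}{1542371}$ ($C = \frac{1094354 + 2053413}{-1814501 - \left(265159 - 537289\right)} = \frac{3147767}{-1814501 + \left(-317935 + 537289 + 52776\right)} = \frac{3147767}{-1814501 + 272130} = \frac{3147767}{-1542371} = 3147767 \left(- \frac{1}{1542371}\right) = - \frac{3147767}{1542371} \approx -2.0409$)
$\left(\left(-736759 + 1791018\right) + C\right) \left(-1337576 - 1612212\right) = \left(\left(-736759 + 1791018\right) - \frac{3147767}{1542371}\right) \left(-1337576 - 1612212\right) = \left(1054259 - \frac{3147767}{1542371}\right) \left(-2949788\right) = \frac{1626055360322}{1542371} \left(-2949788\right) = - \frac{4796518589213511736}{1542371}$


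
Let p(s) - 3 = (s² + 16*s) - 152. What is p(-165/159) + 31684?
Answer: 88538200/2809 ≈ 31519.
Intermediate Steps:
p(s) = -149 + s² + 16*s (p(s) = 3 + ((s² + 16*s) - 152) = 3 + (-152 + s² + 16*s) = -149 + s² + 16*s)
p(-165/159) + 31684 = (-149 + (-165/159)² + 16*(-165/159)) + 31684 = (-149 + (-165*1/159)² + 16*(-165*1/159)) + 31684 = (-149 + (-55/53)² + 16*(-55/53)) + 31684 = (-149 + 3025/2809 - 880/53) + 31684 = -462156/2809 + 31684 = 88538200/2809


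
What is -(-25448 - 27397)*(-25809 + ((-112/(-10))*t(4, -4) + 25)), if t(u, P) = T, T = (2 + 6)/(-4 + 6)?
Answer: -1360188024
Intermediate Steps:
T = 4 (T = 8/2 = 8*(1/2) = 4)
t(u, P) = 4
-(-25448 - 27397)*(-25809 + ((-112/(-10))*t(4, -4) + 25)) = -(-25448 - 27397)*(-25809 + (-112/(-10)*4 + 25)) = -(-52845)*(-25809 + (-112*(-1/10)*4 + 25)) = -(-52845)*(-25809 + ((56/5)*4 + 25)) = -(-52845)*(-25809 + (224/5 + 25)) = -(-52845)*(-25809 + 349/5) = -(-52845)*(-128696)/5 = -1*1360188024 = -1360188024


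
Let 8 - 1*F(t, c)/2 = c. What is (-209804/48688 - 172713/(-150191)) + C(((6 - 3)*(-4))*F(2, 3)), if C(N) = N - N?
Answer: -5775405505/1828124852 ≈ -3.1592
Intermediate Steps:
F(t, c) = 16 - 2*c
C(N) = 0
(-209804/48688 - 172713/(-150191)) + C(((6 - 3)*(-4))*F(2, 3)) = (-209804/48688 - 172713/(-150191)) + 0 = (-209804*1/48688 - 172713*(-1/150191)) + 0 = (-52451/12172 + 172713/150191) + 0 = -5775405505/1828124852 + 0 = -5775405505/1828124852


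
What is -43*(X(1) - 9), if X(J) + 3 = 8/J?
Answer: 172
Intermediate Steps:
X(J) = -3 + 8/J
-43*(X(1) - 9) = -43*((-3 + 8/1) - 9) = -43*((-3 + 8*1) - 9) = -43*((-3 + 8) - 9) = -43*(5 - 9) = -43*(-4) = 172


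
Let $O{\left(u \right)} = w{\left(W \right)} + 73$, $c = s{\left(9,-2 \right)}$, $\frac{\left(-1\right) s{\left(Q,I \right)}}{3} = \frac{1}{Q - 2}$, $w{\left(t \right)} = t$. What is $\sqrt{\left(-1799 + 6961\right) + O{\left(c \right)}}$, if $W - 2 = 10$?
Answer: $3 \sqrt{583} \approx 72.436$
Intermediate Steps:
$W = 12$ ($W = 2 + 10 = 12$)
$s{\left(Q,I \right)} = - \frac{3}{-2 + Q}$ ($s{\left(Q,I \right)} = - \frac{3}{Q - 2} = - \frac{3}{-2 + Q}$)
$c = - \frac{3}{7}$ ($c = - \frac{3}{-2 + 9} = - \frac{3}{7} \approx -0.42857$)
$O{\left(u \right)} = 85$ ($O{\left(u \right)} = 12 + 73 = 85$)
$\sqrt{\left(-1799 + 6961\right) + O{\left(c \right)}} = \sqrt{\left(-1799 + 6961\right) + 85} = \sqrt{5162 + 85} = \sqrt{5247} = 3 \sqrt{583}$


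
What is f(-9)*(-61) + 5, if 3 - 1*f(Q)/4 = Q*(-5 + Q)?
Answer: 30017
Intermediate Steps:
f(Q) = 12 - 4*Q*(-5 + Q)
f(-9)*(-61) + 5 = (12 - 4*(-9)² + 20*(-9))*(-61) + 5 = (12 - 4*81 - 180)*(-61) + 5 = (12 - 324 - 180)*(-61) + 5 = -492*(-61) + 5 = 30012 + 5 = 30017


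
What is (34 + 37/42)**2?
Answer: 2146225/1764 ≈ 1216.7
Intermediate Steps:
(34 + 37/42)**2 = (1465/42)**2 = 2146225/1764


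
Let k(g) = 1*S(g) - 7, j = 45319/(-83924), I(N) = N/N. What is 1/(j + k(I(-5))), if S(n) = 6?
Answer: -83924/129243 ≈ -0.64935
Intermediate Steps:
I(N) = 1
j = -45319/83924 (j = 45319*(-1/83924) = -45319/83924 ≈ -0.54000)
k(g) = -1 (k(g) = 1*6 - 7 = 6 - 7 = -1)
1/(j + k(I(-5))) = 1/(-45319/83924 - 1) = 1/(-129243/83924) = -83924/129243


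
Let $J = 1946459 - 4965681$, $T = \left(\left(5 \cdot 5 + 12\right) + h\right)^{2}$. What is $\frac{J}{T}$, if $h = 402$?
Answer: $- \frac{3019222}{192721} \approx -15.666$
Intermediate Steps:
$T = 192721$ ($T = \left(\left(5 \cdot 5 + 12\right) + 402\right)^{2} = \left(\left(25 + 12\right) + 402\right)^{2} = \left(37 + 402\right)^{2} = 439^{2} = 192721$)
$J = -3019222$ ($J = 1946459 - 4965681 = -3019222$)
$\frac{J}{T} = - \frac{3019222}{192721}$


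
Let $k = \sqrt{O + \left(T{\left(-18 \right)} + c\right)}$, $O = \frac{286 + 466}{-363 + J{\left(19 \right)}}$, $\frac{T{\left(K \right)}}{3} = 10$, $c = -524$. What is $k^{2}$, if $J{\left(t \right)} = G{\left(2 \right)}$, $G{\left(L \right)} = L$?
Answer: $- \frac{179086}{361} \approx -496.08$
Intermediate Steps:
$J{\left(t \right)} = 2$
$T{\left(K \right)} = 30$ ($T{\left(K \right)} = 3 \cdot 10 = 30$)
$O = - \frac{752}{361}$ ($O = \frac{286 + 466}{-363 + 2} = \frac{752}{-361} = 752 \left(- \frac{1}{361}\right) = - \frac{752}{361} \approx -2.0831$)
$k = \frac{i \sqrt{179086}}{19}$ ($k = \sqrt{- \frac{752}{361} + \left(30 - 524\right)} = \sqrt{- \frac{752}{361} - 494} = \sqrt{- \frac{179086}{361}} = \frac{i \sqrt{179086}}{19} \approx 22.273 i$)
$k^{2} = \left(\frac{i \sqrt{179086}}{19}\right)^{2} = - \frac{179086}{361}$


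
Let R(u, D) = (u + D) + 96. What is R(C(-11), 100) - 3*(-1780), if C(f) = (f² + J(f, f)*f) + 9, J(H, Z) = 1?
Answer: 5655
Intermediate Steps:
C(f) = 9 + f + f² (C(f) = (f² + 1*f) + 9 = (f² + f) + 9 = (f + f²) + 9 = 9 + f + f²)
R(u, D) = 96 + D + u (R(u, D) = (D + u) + 96 = 96 + D + u)
R(C(-11), 100) - 3*(-1780) = (96 + 100 + (9 - 11 + (-11)²)) - 3*(-1780) = (96 + 100 + (9 - 11 + 121)) + 5340 = (96 + 100 + 119) + 5340 = 315 + 5340 = 5655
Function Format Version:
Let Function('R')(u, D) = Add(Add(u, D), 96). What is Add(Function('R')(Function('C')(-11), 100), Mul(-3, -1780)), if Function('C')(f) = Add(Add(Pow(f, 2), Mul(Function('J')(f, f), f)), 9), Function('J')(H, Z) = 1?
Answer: 5655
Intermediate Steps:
Function('C')(f) = Add(9, f, Pow(f, 2)) (Function('C')(f) = Add(Add(Pow(f, 2), Mul(1, f)), 9) = Add(Add(Pow(f, 2), f), 9) = Add(Add(f, Pow(f, 2)), 9) = Add(9, f, Pow(f, 2)))
Function('R')(u, D) = Add(96, D, u) (Function('R')(u, D) = Add(Add(D, u), 96) = Add(96, D, u))
Add(Function('R')(Function('C')(-11), 100), Mul(-3, -1780)) = Add(Add(96, 100, Add(9, -11, Pow(-11, 2))), Mul(-3, -1780)) = Add(Add(96, 100, Add(9, -11, 121)), 5340) = Add(Add(96, 100, 119), 5340) = Add(315, 5340) = 5655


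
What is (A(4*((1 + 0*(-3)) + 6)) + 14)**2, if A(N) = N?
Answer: 1764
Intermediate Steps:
(A(4*((1 + 0*(-3)) + 6)) + 14)**2 = (4*((1 + 0*(-3)) + 6) + 14)**2 = (4*((1 + 0) + 6) + 14)**2 = (4*(1 + 6) + 14)**2 = (4*7 + 14)**2 = (28 + 14)**2 = 42**2 = 1764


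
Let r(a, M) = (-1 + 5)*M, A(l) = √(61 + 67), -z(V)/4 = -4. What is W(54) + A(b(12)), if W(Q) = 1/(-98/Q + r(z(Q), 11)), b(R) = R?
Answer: 27/1139 + 8*√2 ≈ 11.337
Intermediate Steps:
z(V) = 16 (z(V) = -4*(-4) = 16)
A(l) = 8*√2 (A(l) = √128 = 8*√2)
r(a, M) = 4*M
W(Q) = 1/(44 - 98/Q) (W(Q) = 1/(-98/Q + 4*11) = 1/(-98/Q + 44) = 1/(44 - 98/Q))
W(54) + A(b(12)) = (½)*54/(-49 + 22*54) + 8*√2 = (½)*54/(-49 + 1188) + 8*√2 = (½)*54/1139 + 8*√2 = (½)*54*(1/1139) + 8*√2 = 27/1139 + 8*√2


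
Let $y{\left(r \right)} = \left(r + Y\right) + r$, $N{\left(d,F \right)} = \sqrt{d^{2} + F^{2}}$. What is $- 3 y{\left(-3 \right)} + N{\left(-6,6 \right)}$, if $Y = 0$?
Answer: $18 + 6 \sqrt{2} \approx 26.485$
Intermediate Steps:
$N{\left(d,F \right)} = \sqrt{F^{2} + d^{2}}$
$y{\left(r \right)} = 2 r$ ($y{\left(r \right)} = \left(r + 0\right) + r = r + r = 2 r$)
$- 3 y{\left(-3 \right)} + N{\left(-6,6 \right)} = - 3 \cdot 2 \left(-3\right) + \sqrt{6^{2} + \left(-6\right)^{2}} = \left(-3\right) \left(-6\right) + \sqrt{36 + 36} = 18 + \sqrt{72} = 18 + 6 \sqrt{2}$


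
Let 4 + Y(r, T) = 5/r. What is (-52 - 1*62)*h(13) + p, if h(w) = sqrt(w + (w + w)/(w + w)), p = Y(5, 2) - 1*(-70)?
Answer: 67 - 114*sqrt(14) ≈ -359.55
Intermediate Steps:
Y(r, T) = -4 + 5/r
p = 67 (p = (-4 + 5/5) - 1*(-70) = (-4 + 5*(1/5)) + 70 = (-4 + 1) + 70 = -3 + 70 = 67)
h(w) = sqrt(1 + w) (h(w) = sqrt(w + (2*w)/((2*w))) = sqrt(w + (2*w)*(1/(2*w))) = sqrt(w + 1) = sqrt(1 + w))
(-52 - 1*62)*h(13) + p = (-52 - 1*62)*sqrt(1 + 13) + 67 = (-52 - 62)*sqrt(14) + 67 = -114*sqrt(14) + 67 = 67 - 114*sqrt(14)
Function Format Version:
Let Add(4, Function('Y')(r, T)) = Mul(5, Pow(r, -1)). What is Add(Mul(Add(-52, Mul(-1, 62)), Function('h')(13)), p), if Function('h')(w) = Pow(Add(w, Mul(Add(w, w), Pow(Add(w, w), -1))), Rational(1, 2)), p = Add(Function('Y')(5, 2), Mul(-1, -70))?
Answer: Add(67, Mul(-114, Pow(14, Rational(1, 2)))) ≈ -359.55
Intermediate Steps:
Function('Y')(r, T) = Add(-4, Mul(5, Pow(r, -1)))
p = 67 (p = Add(Add(-4, Mul(5, Pow(5, -1))), Mul(-1, -70)) = Add(Add(-4, Mul(5, Rational(1, 5))), 70) = Add(Add(-4, 1), 70) = Add(-3, 70) = 67)
Function('h')(w) = Pow(Add(1, w), Rational(1, 2)) (Function('h')(w) = Pow(Add(w, Mul(Mul(2, w), Pow(Mul(2, w), -1))), Rational(1, 2)) = Pow(Add(w, Mul(Mul(2, w), Mul(Rational(1, 2), Pow(w, -1)))), Rational(1, 2)) = Pow(Add(w, 1), Rational(1, 2)) = Pow(Add(1, w), Rational(1, 2)))
Add(Mul(Add(-52, Mul(-1, 62)), Function('h')(13)), p) = Add(Mul(Add(-52, Mul(-1, 62)), Pow(Add(1, 13), Rational(1, 2))), 67) = Add(Mul(Add(-52, -62), Pow(14, Rational(1, 2))), 67) = Add(Mul(-114, Pow(14, Rational(1, 2))), 67) = Add(67, Mul(-114, Pow(14, Rational(1, 2))))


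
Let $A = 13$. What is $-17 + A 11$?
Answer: $126$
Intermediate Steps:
$-17 + A 11 = -17 + 13 \cdot 11 = -17 + 143 = 126$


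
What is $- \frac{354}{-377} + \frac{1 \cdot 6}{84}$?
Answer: $\frac{5333}{5278} \approx 1.0104$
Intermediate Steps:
$- \frac{354}{-377} + \frac{1 \cdot 6}{84} = \left(-354\right) \left(- \frac{1}{377}\right) + 6 \cdot \frac{1}{84} = \frac{354}{377} + \frac{1}{14} = \frac{5333}{5278}$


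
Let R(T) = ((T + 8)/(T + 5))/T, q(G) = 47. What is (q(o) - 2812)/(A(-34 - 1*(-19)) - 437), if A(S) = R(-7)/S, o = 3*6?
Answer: 580650/91771 ≈ 6.3272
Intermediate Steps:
o = 18
R(T) = (8 + T)/(T*(5 + T)) (R(T) = ((8 + T)/(5 + T))/T = (8 + T)/(T*(5 + T)))
A(S) = 1/(14*S) (A(S) = ((8 - 7)/((-7)*(5 - 7)))/S = (-⅐*1/(-2))/S = (-⅐*(-½)*1)/S = 1/(14*S))
(q(o) - 2812)/(A(-34 - 1*(-19)) - 437) = (47 - 2812)/(1/(14*(-34 - 1*(-19))) - 437) = -2765/(1/(14*(-34 + 19)) - 437) = -2765/((1/14)/(-15) - 437) = -2765/((1/14)*(-1/15) - 437) = -2765/(-1/210 - 437) = -2765/(-91771/210) = -2765*(-210/91771) = 580650/91771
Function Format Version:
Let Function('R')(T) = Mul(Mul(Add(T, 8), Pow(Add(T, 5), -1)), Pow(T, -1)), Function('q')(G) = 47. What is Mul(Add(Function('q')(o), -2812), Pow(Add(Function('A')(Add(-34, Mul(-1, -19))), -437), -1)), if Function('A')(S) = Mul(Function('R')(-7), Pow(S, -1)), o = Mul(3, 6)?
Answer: Rational(580650, 91771) ≈ 6.3272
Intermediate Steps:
o = 18
Function('R')(T) = Mul(Pow(T, -1), Pow(Add(5, T), -1), Add(8, T)) (Function('R')(T) = Mul(Mul(Add(8, T), Pow(Add(5, T), -1)), Pow(T, -1)) = Mul(Mul(Pow(Add(5, T), -1), Add(8, T)), Pow(T, -1)) = Mul(Pow(T, -1), Pow(Add(5, T), -1), Add(8, T)))
Function('A')(S) = Mul(Rational(1, 14), Pow(S, -1)) (Function('A')(S) = Mul(Mul(Pow(-7, -1), Pow(Add(5, -7), -1), Add(8, -7)), Pow(S, -1)) = Mul(Mul(Rational(-1, 7), Pow(-2, -1), 1), Pow(S, -1)) = Mul(Mul(Rational(-1, 7), Rational(-1, 2), 1), Pow(S, -1)) = Mul(Rational(1, 14), Pow(S, -1)))
Mul(Add(Function('q')(o), -2812), Pow(Add(Function('A')(Add(-34, Mul(-1, -19))), -437), -1)) = Mul(Add(47, -2812), Pow(Add(Mul(Rational(1, 14), Pow(Add(-34, Mul(-1, -19)), -1)), -437), -1)) = Mul(-2765, Pow(Add(Mul(Rational(1, 14), Pow(Add(-34, 19), -1)), -437), -1)) = Mul(-2765, Pow(Add(Mul(Rational(1, 14), Pow(-15, -1)), -437), -1)) = Mul(-2765, Pow(Add(Mul(Rational(1, 14), Rational(-1, 15)), -437), -1)) = Mul(-2765, Pow(Add(Rational(-1, 210), -437), -1)) = Mul(-2765, Pow(Rational(-91771, 210), -1)) = Mul(-2765, Rational(-210, 91771)) = Rational(580650, 91771)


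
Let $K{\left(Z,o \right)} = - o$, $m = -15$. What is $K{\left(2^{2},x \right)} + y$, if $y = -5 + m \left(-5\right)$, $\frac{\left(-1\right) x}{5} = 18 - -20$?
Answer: $260$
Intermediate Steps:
$x = -190$ ($x = - 5 \left(18 - -20\right) = - 5 \left(18 + 20\right) = \left(-5\right) 38 = -190$)
$y = 70$ ($y = -5 - -75 = -5 + 75 = 70$)
$K{\left(2^{2},x \right)} + y = \left(-1\right) \left(-190\right) + 70 = 190 + 70 = 260$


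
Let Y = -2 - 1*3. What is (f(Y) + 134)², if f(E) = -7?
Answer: 16129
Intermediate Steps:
Y = -5 (Y = -2 - 3 = -5)
(f(Y) + 134)² = (-7 + 134)² = 127² = 16129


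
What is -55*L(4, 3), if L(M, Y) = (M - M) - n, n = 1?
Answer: 55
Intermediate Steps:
L(M, Y) = -1 (L(M, Y) = (M - M) - 1*1 = 0 - 1 = -1)
-55*L(4, 3) = -55*(-1) = 55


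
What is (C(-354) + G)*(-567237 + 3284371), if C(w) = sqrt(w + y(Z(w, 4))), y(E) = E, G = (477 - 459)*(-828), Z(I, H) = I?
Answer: -40496165136 + 5434268*I*sqrt(177) ≈ -4.0496e+10 + 7.2298e+7*I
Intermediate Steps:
G = -14904 (G = 18*(-828) = -14904)
C(w) = sqrt(2)*sqrt(w) (C(w) = sqrt(w + w) = sqrt(2*w) = sqrt(2)*sqrt(w))
(C(-354) + G)*(-567237 + 3284371) = (sqrt(2)*sqrt(-354) - 14904)*(-567237 + 3284371) = (sqrt(2)*(I*sqrt(354)) - 14904)*2717134 = (2*I*sqrt(177) - 14904)*2717134 = (-14904 + 2*I*sqrt(177))*2717134 = -40496165136 + 5434268*I*sqrt(177)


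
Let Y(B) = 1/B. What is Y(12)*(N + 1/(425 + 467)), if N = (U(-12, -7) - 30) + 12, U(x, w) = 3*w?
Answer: -34787/10704 ≈ -3.2499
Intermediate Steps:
N = -39 (N = (3*(-7) - 30) + 12 = (-21 - 30) + 12 = -51 + 12 = -39)
Y(12)*(N + 1/(425 + 467)) = (-39 + 1/(425 + 467))/12 = (-39 + 1/892)/12 = (1/12)*(-34787/892) = -34787/10704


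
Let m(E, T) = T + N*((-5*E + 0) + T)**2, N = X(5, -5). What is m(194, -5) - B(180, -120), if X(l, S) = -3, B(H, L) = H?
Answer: -2852060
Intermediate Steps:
N = -3
m(E, T) = T - 3*(T - 5*E)**2 (m(E, T) = T - 3*((-5*E + 0) + T)**2 = T - 3*(-5*E + T)**2 = T - 3*(T - 5*E)**2)
m(194, -5) - B(180, -120) = (-5 - 3*(-1*(-5) + 5*194)**2) - 1*180 = (-5 - 3*(5 + 970)**2) - 180 = (-5 - 3*975**2) - 180 = (-5 - 3*950625) - 180 = (-5 - 2851875) - 180 = -2851880 - 180 = -2852060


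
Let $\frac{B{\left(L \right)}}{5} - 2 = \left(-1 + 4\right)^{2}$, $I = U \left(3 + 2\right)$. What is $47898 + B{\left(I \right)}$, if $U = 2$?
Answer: $47953$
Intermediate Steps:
$I = 10$ ($I = 2 \left(3 + 2\right) = 2 \cdot 5 = 10$)
$B{\left(L \right)} = 55$ ($B{\left(L \right)} = 10 + 5 \left(-1 + 4\right)^{2} = 10 + 5 \cdot 3^{2} = 10 + 5 \cdot 9 = 10 + 45 = 55$)
$47898 + B{\left(I \right)} = 47898 + 55 = 47953$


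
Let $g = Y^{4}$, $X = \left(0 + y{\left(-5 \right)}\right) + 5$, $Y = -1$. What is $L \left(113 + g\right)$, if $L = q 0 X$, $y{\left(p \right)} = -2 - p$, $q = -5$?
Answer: $0$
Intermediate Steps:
$X = 8$ ($X = \left(0 - -3\right) + 5 = \left(0 + \left(-2 + 5\right)\right) + 5 = \left(0 + 3\right) + 5 = 3 + 5 = 8$)
$g = 1$ ($g = \left(-1\right)^{4} = 1$)
$L = 0$ ($L = \left(-5\right) 0 \cdot 8 = 0 \cdot 8 = 0$)
$L \left(113 + g\right) = 0 \left(113 + 1\right) = 0 \cdot 114 = 0$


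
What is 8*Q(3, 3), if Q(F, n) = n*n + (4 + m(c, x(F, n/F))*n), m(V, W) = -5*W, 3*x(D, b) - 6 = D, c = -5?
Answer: -256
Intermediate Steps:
x(D, b) = 2 + D/3
Q(F, n) = 4 + n² + n*(-10 - 5*F/3) (Q(F, n) = n*n + (4 + (-5*(2 + F/3))*n) = n² + (4 + (-10 - 5*F/3)*n) = n² + (4 + n*(-10 - 5*F/3)) = 4 + n² + n*(-10 - 5*F/3))
8*Q(3, 3) = 8*(4 + 3² - 10*3 - 5/3*3*3) = 8*(4 + 9 - 30 - 15) = 8*(-32) = -256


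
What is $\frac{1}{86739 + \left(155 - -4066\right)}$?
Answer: $\frac{1}{90960} \approx 1.0994 \cdot 10^{-5}$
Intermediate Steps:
$\frac{1}{86739 + \left(155 - -4066\right)} = \frac{1}{86739 + \left(155 + 4066\right)} = \frac{1}{86739 + 4221} = \frac{1}{90960}$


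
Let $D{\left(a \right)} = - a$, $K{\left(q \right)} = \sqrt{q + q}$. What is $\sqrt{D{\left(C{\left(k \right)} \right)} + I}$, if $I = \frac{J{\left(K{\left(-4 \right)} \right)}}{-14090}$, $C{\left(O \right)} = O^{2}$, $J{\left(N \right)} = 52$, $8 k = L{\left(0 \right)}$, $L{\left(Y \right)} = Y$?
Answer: $\frac{i \sqrt{183170}}{7045} \approx 0.06075 i$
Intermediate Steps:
$K{\left(q \right)} = \sqrt{2} \sqrt{q}$ ($K{\left(q \right)} = \sqrt{2 q} = \sqrt{2} \sqrt{q}$)
$k = 0$ ($k = \frac{1}{8} \cdot 0 = 0$)
$I = - \frac{26}{7045}$ ($I = \frac{52}{-14090} = 52 \left(- \frac{1}{14090}\right) = - \frac{26}{7045} \approx -0.0036906$)
$\sqrt{D{\left(C{\left(k \right)} \right)} + I} = \sqrt{- 0^{2} - \frac{26}{7045}} = \sqrt{\left(-1\right) 0 - \frac{26}{7045}} = \sqrt{0 - \frac{26}{7045}} = \sqrt{- \frac{26}{7045}} = \frac{i \sqrt{183170}}{7045}$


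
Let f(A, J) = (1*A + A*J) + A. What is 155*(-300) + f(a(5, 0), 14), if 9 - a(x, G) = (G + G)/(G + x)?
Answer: -46356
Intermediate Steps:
a(x, G) = 9 - 2*G/(G + x) (a(x, G) = 9 - (G + G)/(G + x) = 9 - 2*G/(G + x))
f(A, J) = 2*A + A*J (f(A, J) = (A + A*J) + A = 2*A + A*J)
155*(-300) + f(a(5, 0), 14) = 155*(-300) + ((7*0 + 9*5)/(0 + 5))*(2 + 14) = -46500 + ((0 + 45)/5)*16 = -46500 + ((⅕)*45)*16 = -46500 + 9*16 = -46500 + 144 = -46356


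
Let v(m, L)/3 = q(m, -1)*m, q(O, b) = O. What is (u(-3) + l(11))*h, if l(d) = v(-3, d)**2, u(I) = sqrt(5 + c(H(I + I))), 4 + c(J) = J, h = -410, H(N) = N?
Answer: -298890 - 410*I*sqrt(5) ≈ -2.9889e+5 - 916.79*I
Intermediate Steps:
c(J) = -4 + J
v(m, L) = 3*m**2 (v(m, L) = 3*(m*m) = 3*m**2)
u(I) = sqrt(1 + 2*I) (u(I) = sqrt(5 + (-4 + (I + I))) = sqrt(5 + (-4 + 2*I)) = sqrt(1 + 2*I))
l(d) = 729 (l(d) = (3*(-3)**2)**2 = (3*9)**2 = 27**2 = 729)
(u(-3) + l(11))*h = (sqrt(1 + 2*(-3)) + 729)*(-410) = (sqrt(1 - 6) + 729)*(-410) = (sqrt(-5) + 729)*(-410) = (I*sqrt(5) + 729)*(-410) = (729 + I*sqrt(5))*(-410) = -298890 - 410*I*sqrt(5)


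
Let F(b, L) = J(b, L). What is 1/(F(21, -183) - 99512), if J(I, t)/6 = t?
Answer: -1/100610 ≈ -9.9394e-6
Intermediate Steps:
J(I, t) = 6*t
F(b, L) = 6*L
1/(F(21, -183) - 99512) = 1/(6*(-183) - 99512) = 1/(-1098 - 99512) = 1/(-100610) = -1/100610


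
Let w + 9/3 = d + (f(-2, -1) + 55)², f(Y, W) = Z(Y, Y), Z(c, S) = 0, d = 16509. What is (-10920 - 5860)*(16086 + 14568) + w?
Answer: -514354589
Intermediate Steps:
f(Y, W) = 0
w = 19531 (w = -3 + (16509 + (0 + 55)²) = -3 + (16509 + 55²) = -3 + (16509 + 3025) = -3 + 19534 = 19531)
(-10920 - 5860)*(16086 + 14568) + w = (-10920 - 5860)*(16086 + 14568) + 19531 = -16780*30654 + 19531 = -514374120 + 19531 = -514354589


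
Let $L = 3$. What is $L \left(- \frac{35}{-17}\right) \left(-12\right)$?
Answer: $- \frac{1260}{17} \approx -74.118$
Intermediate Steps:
$L \left(- \frac{35}{-17}\right) \left(-12\right) = 3 \left(- \frac{35}{-17}\right) \left(-12\right) = 3 \left(\left(-35\right) \left(- \frac{1}{17}\right)\right) \left(-12\right) = 3 \cdot \frac{35}{17} \left(-12\right) = \frac{105}{17} \left(-12\right) = - \frac{1260}{17}$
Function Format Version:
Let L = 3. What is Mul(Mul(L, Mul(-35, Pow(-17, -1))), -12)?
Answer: Rational(-1260, 17) ≈ -74.118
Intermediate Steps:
Mul(Mul(L, Mul(-35, Pow(-17, -1))), -12) = Mul(Mul(3, Mul(-35, Pow(-17, -1))), -12) = Mul(Mul(3, Mul(-35, Rational(-1, 17))), -12) = Mul(Mul(3, Rational(35, 17)), -12) = Mul(Rational(105, 17), -12) = Rational(-1260, 17)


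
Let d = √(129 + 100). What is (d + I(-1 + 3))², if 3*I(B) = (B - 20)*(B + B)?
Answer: (-24 + √229)² ≈ 78.628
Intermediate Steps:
I(B) = 2*B*(-20 + B)/3 (I(B) = ((B - 20)*(B + B))/3 = ((-20 + B)*(2*B))/3 = (2*B*(-20 + B))/3 = 2*B*(-20 + B)/3)
d = √229 ≈ 15.133
(d + I(-1 + 3))² = (√229 + 2*(-1 + 3)*(-20 + (-1 + 3))/3)² = (√229 + (⅔)*2*(-20 + 2))² = (√229 + (⅔)*2*(-18))² = (√229 - 24)² = (-24 + √229)²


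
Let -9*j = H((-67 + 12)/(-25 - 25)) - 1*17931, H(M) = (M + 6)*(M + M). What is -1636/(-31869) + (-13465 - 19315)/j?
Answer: -468634140916/28547262261 ≈ -16.416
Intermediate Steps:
H(M) = 2*M*(6 + M) (H(M) = (6 + M)*(2*M) = 2*M*(6 + M))
j = 895769/450 (j = -(2*((-67 + 12)/(-25 - 25))*(6 + (-67 + 12)/(-25 - 25)) - 1*17931)/9 = -(2*(-55/(-50))*(6 - 55/(-50)) - 17931)/9 = -(2*(-55*(-1/50))*(6 - 55*(-1/50)) - 17931)/9 = -(2*(11/10)*(6 + 11/10) - 17931)/9 = -(2*(11/10)*(71/10) - 17931)/9 = -(781/50 - 17931)/9 = -⅑*(-895769/50) = 895769/450 ≈ 1990.6)
-1636/(-31869) + (-13465 - 19315)/j = -1636/(-31869) + (-13465 - 19315)/(895769/450) = -1636*(-1/31869) - 32780*450/895769 = 1636/31869 - 14751000/895769 = -468634140916/28547262261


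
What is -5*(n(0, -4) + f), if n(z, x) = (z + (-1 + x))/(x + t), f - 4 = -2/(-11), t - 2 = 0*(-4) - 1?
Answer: -965/33 ≈ -29.242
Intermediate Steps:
t = 1 (t = 2 + (0*(-4) - 1) = 2 + (0 - 1) = 2 - 1 = 1)
f = 46/11 (f = 4 - 2/(-11) = 4 - 2*(-1/11) = 4 + 2/11 = 46/11 ≈ 4.1818)
n(z, x) = (-1 + x + z)/(1 + x) (n(z, x) = (z + (-1 + x))/(x + 1) = (-1 + x + z)/(1 + x))
-5*(n(0, -4) + f) = -5*((-1 - 4 + 0)/(1 - 4) + 46/11) = -5*(-5/(-3) + 46/11) = -5*(-⅓*(-5) + 46/11) = -5*(5/3 + 46/11) = -5*193/33 = -965/33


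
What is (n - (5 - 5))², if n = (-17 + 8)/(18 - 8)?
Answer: 81/100 ≈ 0.81000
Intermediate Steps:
n = -9/10 ≈ -0.90000
(n - (5 - 5))² = (-9/10 - (5 - 5))² = (-9/10 - 1*0)² = (-9/10 + 0)² = (-9/10)² = 81/100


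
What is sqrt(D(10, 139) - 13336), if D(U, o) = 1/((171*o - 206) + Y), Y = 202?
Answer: I*sqrt(153711068915)/3395 ≈ 115.48*I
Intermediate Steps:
D(U, o) = 1/(-4 + 171*o) (D(U, o) = 1/((171*o - 206) + 202) = 1/((-206 + 171*o) + 202) = 1/(-4 + 171*o))
sqrt(D(10, 139) - 13336) = sqrt(1/(-4 + 171*139) - 13336) = sqrt(1/(-4 + 23769) - 13336) = sqrt(1/23765 - 13336) = sqrt(-316930039/23765) = I*sqrt(153711068915)/3395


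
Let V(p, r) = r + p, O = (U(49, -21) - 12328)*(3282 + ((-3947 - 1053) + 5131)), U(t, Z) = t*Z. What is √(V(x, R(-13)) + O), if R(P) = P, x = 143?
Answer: I*√45587311 ≈ 6751.8*I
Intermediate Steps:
U(t, Z) = Z*t
O = -45587441 (O = (-21*49 - 12328)*(3282 + ((-3947 - 1053) + 5131)) = (-1029 - 12328)*(3282 + (-5000 + 5131)) = -13357*(3282 + 131) = -13357*3413 = -45587441)
V(p, r) = p + r
√(V(x, R(-13)) + O) = √((143 - 13) - 45587441) = √(130 - 45587441) = √(-45587311) = I*√45587311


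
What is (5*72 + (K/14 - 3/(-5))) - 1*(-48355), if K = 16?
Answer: 1705086/35 ≈ 48717.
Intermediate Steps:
(5*72 + (K/14 - 3/(-5))) - 1*(-48355) = (5*72 + (16/14 - 3/(-5))) - 1*(-48355) = (360 + (16*(1/14) - 3*(-1/5))) + 48355 = (360 + (8/7 + 3/5)) + 48355 = (360 + 61/35) + 48355 = 12661/35 + 48355 = 1705086/35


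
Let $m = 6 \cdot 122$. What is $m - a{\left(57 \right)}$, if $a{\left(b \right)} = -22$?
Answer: $754$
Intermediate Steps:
$m = 732$
$m - a{\left(57 \right)} = 732 - -22 = 732 + 22 = 754$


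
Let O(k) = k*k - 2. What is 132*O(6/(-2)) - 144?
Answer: 780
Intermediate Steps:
O(k) = -2 + k² (O(k) = k² - 2 = -2 + k²)
132*O(6/(-2)) - 144 = 132*(-2 + (6/(-2))²) - 144 = 132*(-2 + (6*(-½))²) - 144 = 132*(-2 + (-3)²) - 144 = 132*(-2 + 9) - 144 = 132*7 - 144 = 924 - 144 = 780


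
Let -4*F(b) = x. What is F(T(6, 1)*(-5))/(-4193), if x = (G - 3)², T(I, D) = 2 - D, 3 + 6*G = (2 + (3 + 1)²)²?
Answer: 10201/67088 ≈ 0.15205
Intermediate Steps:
G = 107/2 (G = -½ + (2 + (3 + 1)²)²/6 = -½ + (2 + 4²)²/6 = -½ + (2 + 16)²/6 = -½ + (⅙)*18² = -½ + (⅙)*324 = -½ + 54 = 107/2 ≈ 53.500)
x = 10201/4 (x = (107/2 - 3)² = (101/2)² = 10201/4 ≈ 2550.3)
F(b) = -10201/16 (F(b) = -¼*10201/4 = -10201/16)
F(T(6, 1)*(-5))/(-4193) = -10201/16/(-4193) = -10201/16*(-1/4193) = 10201/67088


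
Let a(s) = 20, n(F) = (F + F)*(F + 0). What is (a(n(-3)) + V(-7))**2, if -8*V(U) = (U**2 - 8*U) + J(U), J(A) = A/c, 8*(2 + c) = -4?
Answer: 68121/1600 ≈ 42.576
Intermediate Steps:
c = -5/2 (c = -2 + (1/8)*(-4) = -2 - 1/2 = -5/2 ≈ -2.5000)
n(F) = 2*F**2 (n(F) = (2*F)*F = 2*F**2)
J(A) = -2*A/5 (J(A) = A/(-5/2) = A*(-2/5) = -2*A/5)
V(U) = -U**2/8 + 21*U/20 (V(U) = -((U**2 - 8*U) - 2*U/5)/8 = -(U**2 - 42*U/5)/8 = -U**2/8 + 21*U/20)
(a(n(-3)) + V(-7))**2 = (20 + (1/40)*(-7)*(42 - 5*(-7)))**2 = (20 + (1/40)*(-7)*(42 + 35))**2 = (20 + (1/40)*(-7)*77)**2 = (20 - 539/40)**2 = (261/40)**2 = 68121/1600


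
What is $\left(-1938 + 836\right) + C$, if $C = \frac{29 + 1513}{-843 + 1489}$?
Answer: $- \frac{355175}{323} \approx -1099.6$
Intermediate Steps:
$C = \frac{771}{323}$ ($C = \frac{1542}{646} = 1542 \cdot \frac{1}{646} = \frac{771}{323} \approx 2.387$)
$\left(-1938 + 836\right) + C = \left(-1938 + 836\right) + \frac{771}{323} = -1102 + \frac{771}{323} = - \frac{355175}{323}$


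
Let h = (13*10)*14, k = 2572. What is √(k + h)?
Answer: 6*√122 ≈ 66.272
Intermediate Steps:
h = 1820 (h = 130*14 = 1820)
√(k + h) = √(2572 + 1820) = √4392 = 6*√122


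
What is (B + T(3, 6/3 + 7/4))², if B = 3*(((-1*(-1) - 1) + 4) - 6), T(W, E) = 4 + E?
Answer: 49/16 ≈ 3.0625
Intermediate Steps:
B = -6 (B = 3*(((1 - 1) + 4) - 6) = 3*((0 + 4) - 6) = 3*(4 - 6) = 3*(-2) = -6)
(B + T(3, 6/3 + 7/4))² = (-6 + (4 + (6/3 + 7/4)))² = (-6 + (4 + (6*(⅓) + 7*(¼))))² = (-6 + (4 + (2 + 7/4)))² = (-6 + (4 + 15/4))² = (-6 + 31/4)² = (7/4)² = 49/16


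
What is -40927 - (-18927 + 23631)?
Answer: -45631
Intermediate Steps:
-40927 - (-18927 + 23631) = -40927 - 1*4704 = -40927 - 4704 = -45631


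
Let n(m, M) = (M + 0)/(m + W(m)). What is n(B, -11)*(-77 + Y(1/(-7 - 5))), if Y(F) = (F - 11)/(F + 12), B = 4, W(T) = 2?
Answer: 5572/39 ≈ 142.87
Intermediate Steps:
n(m, M) = M/(2 + m) (n(m, M) = (M + 0)/(m + 2) = M/(2 + m))
Y(F) = (-11 + F)/(12 + F)
n(B, -11)*(-77 + Y(1/(-7 - 5))) = (-11/(2 + 4))*(-77 + (-11 + 1/(-7 - 5))/(12 + 1/(-7 - 5))) = (-11/6)*(-77 + (-11 + 1/(-12))/(12 + 1/(-12))) = (-11*1/6)*(-77 + (-11 - 1/12)/(12 - 1/12)) = -11*(-77 - 133/12/(143/12))/6 = -11*(-77 + (12/143)*(-133/12))/6 = -11*(-77 - 133/143)/6 = -11/6*(-11144/143) = 5572/39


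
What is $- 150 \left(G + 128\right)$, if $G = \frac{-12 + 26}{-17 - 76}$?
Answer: $- \frac{594500}{31} \approx -19177.0$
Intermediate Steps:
$G = - \frac{14}{93}$ ($G = \frac{14}{-93} = 14 \left(- \frac{1}{93}\right) = - \frac{14}{93} \approx -0.15054$)
$- 150 \left(G + 128\right) = - 150 \left(- \frac{14}{93} + 128\right) = \left(-150\right) \frac{11890}{93} = - \frac{594500}{31}$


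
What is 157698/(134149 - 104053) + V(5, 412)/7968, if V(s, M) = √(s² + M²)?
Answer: 8761/1672 + √169769/7968 ≈ 5.2915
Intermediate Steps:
V(s, M) = √(M² + s²)
157698/(134149 - 104053) + V(5, 412)/7968 = 157698/(134149 - 104053) + √(412² + 5²)/7968 = 157698/30096 + √(169744 + 25)*(1/7968) = 157698*(1/30096) + √169769*(1/7968) = 8761/1672 + √169769/7968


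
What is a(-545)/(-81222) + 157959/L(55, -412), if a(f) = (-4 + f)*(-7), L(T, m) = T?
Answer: 4276511511/1489070 ≈ 2871.9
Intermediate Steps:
a(f) = 28 - 7*f
a(-545)/(-81222) + 157959/L(55, -412) = (28 - 7*(-545))/(-81222) + 157959/55 = (28 + 3815)*(-1/81222) + 157959*(1/55) = 3843*(-1/81222) + 157959/55 = -1281/27074 + 157959/55 = 4276511511/1489070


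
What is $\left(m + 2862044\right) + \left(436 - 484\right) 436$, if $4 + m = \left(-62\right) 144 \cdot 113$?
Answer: $1832248$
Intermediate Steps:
$m = -1008868$ ($m = -4 + \left(-62\right) 144 \cdot 113 = -4 - 1008864 = -1008868$)
$\left(m + 2862044\right) + \left(436 - 484\right) 436 = \left(-1008868 + 2862044\right) + \left(436 - 484\right) 436 = 1853176 - 20928 = 1832248$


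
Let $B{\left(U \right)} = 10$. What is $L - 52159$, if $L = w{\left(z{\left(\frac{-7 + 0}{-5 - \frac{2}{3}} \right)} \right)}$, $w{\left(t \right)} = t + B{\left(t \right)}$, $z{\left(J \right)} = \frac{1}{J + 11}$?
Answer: $- \frac{10846975}{208} \approx -52149.0$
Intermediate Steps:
$z{\left(J \right)} = \frac{1}{11 + J}$
$w{\left(t \right)} = 10 + t$ ($w{\left(t \right)} = t + 10 = 10 + t$)
$L = \frac{2097}{208}$ ($L = 10 + \frac{1}{11 + \frac{-7 + 0}{-5 - \frac{2}{3}}} = 10 + \frac{1}{11 - \frac{7}{-5 - \frac{2}{3}}} = 10 + \frac{1}{11 - \frac{7}{- \frac{17}{3}}} = 10 + \frac{1}{11 - - \frac{21}{17}} = 10 + \frac{1}{11 + \frac{21}{17}} = 10 + \frac{1}{\frac{208}{17}} = 10 + \frac{17}{208} = \frac{2097}{208} \approx 10.082$)
$L - 52159 = \frac{2097}{208} - 52159 = - \frac{10846975}{208}$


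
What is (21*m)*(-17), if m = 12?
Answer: -4284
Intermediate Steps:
(21*m)*(-17) = (21*12)*(-17) = 252*(-17) = -4284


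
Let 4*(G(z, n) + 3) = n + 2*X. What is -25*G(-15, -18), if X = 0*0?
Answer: 375/2 ≈ 187.50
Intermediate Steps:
X = 0
G(z, n) = -3 + n/4 (G(z, n) = -3 + (n + 2*0)/4 = -3 + (n + 0)/4 = -3 + n/4)
-25*G(-15, -18) = -25*(-3 + (1/4)*(-18)) = -25*(-3 - 9/2) = -25*(-15/2) = 375/2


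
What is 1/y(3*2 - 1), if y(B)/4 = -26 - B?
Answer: -1/124 ≈ -0.0080645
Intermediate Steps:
y(B) = -104 - 4*B (y(B) = 4*(-26 - B) = -104 - 4*B)
1/y(3*2 - 1) = 1/(-104 - 4*(3*2 - 1)) = 1/(-104 - 4*(6 - 1)) = 1/(-104 - 4*5) = 1/(-104 - 20) = 1/(-124) = -1/124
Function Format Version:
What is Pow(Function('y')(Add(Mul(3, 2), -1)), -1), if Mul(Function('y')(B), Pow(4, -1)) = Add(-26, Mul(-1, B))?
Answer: Rational(-1, 124) ≈ -0.0080645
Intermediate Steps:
Function('y')(B) = Add(-104, Mul(-4, B)) (Function('y')(B) = Mul(4, Add(-26, Mul(-1, B))) = Add(-104, Mul(-4, B)))
Pow(Function('y')(Add(Mul(3, 2), -1)), -1) = Pow(Add(-104, Mul(-4, Add(Mul(3, 2), -1))), -1) = Pow(Add(-104, Mul(-4, Add(6, -1))), -1) = Pow(Add(-104, Mul(-4, 5)), -1) = Pow(Add(-104, -20), -1) = Pow(-124, -1) = Rational(-1, 124)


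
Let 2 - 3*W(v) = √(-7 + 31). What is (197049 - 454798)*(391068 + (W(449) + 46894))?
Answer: -338653318112/3 + 515498*√6/3 ≈ -1.1288e+11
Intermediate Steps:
W(v) = ⅔ - 2*√6/3 (W(v) = ⅔ - √(-7 + 31)/3 = ⅔ - 2*√6/3)
(197049 - 454798)*(391068 + (W(449) + 46894)) = (197049 - 454798)*(391068 + ((⅔ - 2*√6/3) + 46894)) = -257749*(391068 + (140684/3 - 2*√6/3)) = -257749*(1313888/3 - 2*√6/3) = -338653318112/3 + 515498*√6/3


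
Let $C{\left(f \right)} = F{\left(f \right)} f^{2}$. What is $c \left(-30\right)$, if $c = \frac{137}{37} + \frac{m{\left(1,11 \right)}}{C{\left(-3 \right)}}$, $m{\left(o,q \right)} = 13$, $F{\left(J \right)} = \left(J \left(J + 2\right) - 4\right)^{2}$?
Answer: $- \frac{17140}{111} \approx -154.41$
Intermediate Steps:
$F{\left(J \right)} = \left(-4 + J \left(2 + J\right)\right)^{2}$ ($F{\left(J \right)} = \left(J \left(2 + J\right) - 4\right)^{2} = \left(-4 + J \left(2 + J\right)\right)^{2}$)
$C{\left(f \right)} = f^{2} \left(-4 + f^{2} + 2 f\right)^{2}$ ($C{\left(f \right)} = \left(-4 + f^{2} + 2 f\right)^{2} f^{2} = f^{2} \left(-4 + f^{2} + 2 f\right)^{2}$)
$c = \frac{1714}{333}$ ($c = \frac{137}{37} + \frac{13}{\left(-3\right)^{2} \left(-4 + \left(-3\right)^{2} + 2 \left(-3\right)\right)^{2}} = 137 \cdot \frac{1}{37} + \frac{13}{9 \left(-4 + 9 - 6\right)^{2}} = \frac{137}{37} + \frac{13}{9 \left(-1\right)^{2}} = \frac{137}{37} + \frac{13}{9 \cdot 1} = \frac{137}{37} + \frac{13}{9} = \frac{1714}{333} \approx 5.1471$)
$c \left(-30\right) = \frac{1714}{333} \left(-30\right) = - \frac{17140}{111}$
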